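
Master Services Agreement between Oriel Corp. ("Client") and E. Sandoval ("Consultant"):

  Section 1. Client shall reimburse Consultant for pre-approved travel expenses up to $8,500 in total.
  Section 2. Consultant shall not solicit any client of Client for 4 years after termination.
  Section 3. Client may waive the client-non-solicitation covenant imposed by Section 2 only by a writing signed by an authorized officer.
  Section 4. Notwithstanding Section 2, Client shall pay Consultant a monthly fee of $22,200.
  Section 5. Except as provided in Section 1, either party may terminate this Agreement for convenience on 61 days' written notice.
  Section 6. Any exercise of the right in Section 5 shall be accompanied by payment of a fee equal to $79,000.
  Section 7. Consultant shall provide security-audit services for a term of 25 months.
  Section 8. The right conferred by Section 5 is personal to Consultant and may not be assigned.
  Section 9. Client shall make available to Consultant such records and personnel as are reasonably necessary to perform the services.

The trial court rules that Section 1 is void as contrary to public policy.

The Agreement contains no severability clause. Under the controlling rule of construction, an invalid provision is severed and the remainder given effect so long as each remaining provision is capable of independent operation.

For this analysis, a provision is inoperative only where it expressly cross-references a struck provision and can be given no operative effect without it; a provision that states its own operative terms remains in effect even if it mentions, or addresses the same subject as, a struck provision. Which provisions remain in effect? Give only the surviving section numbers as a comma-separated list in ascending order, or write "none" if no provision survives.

Section 1 is struck. Although Section 5 refers to Section 1, its operative terms do not depend on Section 1, so it remains in effect. Nothing else in the Agreement is defined by reference to Section 1. Under the stated default rule, only provisions that cannot operate independently fall away; the rest are enforced. Section 2, Section 3, Section 4, Section 5, Section 6, Section 7, Section 8, and Section 9 remain in effect.

2, 3, 4, 5, 6, 7, 8, 9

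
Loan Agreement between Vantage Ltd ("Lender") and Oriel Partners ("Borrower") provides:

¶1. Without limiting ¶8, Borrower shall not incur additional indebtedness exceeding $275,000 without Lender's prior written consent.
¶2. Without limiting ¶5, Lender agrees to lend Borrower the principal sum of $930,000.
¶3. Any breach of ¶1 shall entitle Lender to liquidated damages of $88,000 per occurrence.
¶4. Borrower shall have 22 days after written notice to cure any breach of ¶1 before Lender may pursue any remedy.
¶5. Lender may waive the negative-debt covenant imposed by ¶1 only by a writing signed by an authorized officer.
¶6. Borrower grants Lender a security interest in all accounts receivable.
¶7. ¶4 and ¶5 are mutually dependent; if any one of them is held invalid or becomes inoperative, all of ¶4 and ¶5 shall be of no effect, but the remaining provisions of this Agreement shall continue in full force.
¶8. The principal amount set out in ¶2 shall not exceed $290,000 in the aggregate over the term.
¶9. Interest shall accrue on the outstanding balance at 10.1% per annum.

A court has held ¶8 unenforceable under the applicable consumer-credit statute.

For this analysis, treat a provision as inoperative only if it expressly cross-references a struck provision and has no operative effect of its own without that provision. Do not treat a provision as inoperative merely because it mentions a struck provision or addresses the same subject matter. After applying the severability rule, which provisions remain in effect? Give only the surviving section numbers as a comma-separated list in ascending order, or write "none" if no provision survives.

¶8 is struck. Although ¶1 refers to ¶8, its operative terms do not depend on ¶8, so it remains in effect. Nothing else in the Agreement is defined by reference to ¶8. ¶7 ties ¶4 and ¶5 together, but none of those is affected here; the remaining provisions continue in force under ¶7. That leaves ¶1, ¶2, ¶3, ¶4, ¶5, ¶6, ¶7, and ¶9 in effect.

1, 2, 3, 4, 5, 6, 7, 9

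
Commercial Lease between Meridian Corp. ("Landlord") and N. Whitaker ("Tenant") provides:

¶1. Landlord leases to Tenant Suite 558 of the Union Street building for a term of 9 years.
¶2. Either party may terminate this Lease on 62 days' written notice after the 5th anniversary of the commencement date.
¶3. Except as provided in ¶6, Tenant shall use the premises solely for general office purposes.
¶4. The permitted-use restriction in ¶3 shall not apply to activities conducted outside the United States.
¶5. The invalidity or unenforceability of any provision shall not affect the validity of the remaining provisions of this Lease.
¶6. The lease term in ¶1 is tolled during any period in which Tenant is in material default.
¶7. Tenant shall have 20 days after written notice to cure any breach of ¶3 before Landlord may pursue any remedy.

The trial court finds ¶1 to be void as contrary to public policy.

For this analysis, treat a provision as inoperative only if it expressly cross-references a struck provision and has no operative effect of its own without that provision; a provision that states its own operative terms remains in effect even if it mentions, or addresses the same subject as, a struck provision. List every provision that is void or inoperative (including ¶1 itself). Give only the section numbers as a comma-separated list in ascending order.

¶1 is struck. ¶6 has no operative effect of its own apart from ¶1 and is therefore inoperative. Although ¶3 refers to ¶6, its operative terms do not depend on ¶6, so it remains in effect. Under the severability clause in ¶5, the remaining provisions continue in force. ¶2, ¶3, ¶4, ¶5, and ¶7 remain in effect.

1, 6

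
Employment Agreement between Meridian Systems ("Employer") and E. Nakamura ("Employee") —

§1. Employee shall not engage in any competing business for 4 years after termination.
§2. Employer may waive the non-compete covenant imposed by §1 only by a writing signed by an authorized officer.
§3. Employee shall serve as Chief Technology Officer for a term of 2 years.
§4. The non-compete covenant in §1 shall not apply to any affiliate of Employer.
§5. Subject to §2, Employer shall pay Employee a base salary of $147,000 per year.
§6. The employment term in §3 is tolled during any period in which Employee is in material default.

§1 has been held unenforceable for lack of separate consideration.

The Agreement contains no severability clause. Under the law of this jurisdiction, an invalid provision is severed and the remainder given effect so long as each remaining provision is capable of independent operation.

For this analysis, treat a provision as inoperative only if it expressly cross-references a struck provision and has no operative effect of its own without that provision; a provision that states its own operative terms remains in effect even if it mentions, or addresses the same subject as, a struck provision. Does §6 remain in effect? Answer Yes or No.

§1 is struck. §2 merely fixes the waiver condition for §1; with §1 gone it has nothing to operate on and falls away. The whole of §4 is the carve-out from the non-compete covenant, defined by reference to §1, so §4 cannot stand once §1 is removed. §5 mentions §2 but its own obligation stands independently of §2, so §5 is not affected. With no severability clause, the stated default rule severs what cannot stand and enforces each remaining provision that can operate on its own. The provisions still in force are §3, §5, and §6. §6 is among the surviving provisions, so the answer is yes.

Yes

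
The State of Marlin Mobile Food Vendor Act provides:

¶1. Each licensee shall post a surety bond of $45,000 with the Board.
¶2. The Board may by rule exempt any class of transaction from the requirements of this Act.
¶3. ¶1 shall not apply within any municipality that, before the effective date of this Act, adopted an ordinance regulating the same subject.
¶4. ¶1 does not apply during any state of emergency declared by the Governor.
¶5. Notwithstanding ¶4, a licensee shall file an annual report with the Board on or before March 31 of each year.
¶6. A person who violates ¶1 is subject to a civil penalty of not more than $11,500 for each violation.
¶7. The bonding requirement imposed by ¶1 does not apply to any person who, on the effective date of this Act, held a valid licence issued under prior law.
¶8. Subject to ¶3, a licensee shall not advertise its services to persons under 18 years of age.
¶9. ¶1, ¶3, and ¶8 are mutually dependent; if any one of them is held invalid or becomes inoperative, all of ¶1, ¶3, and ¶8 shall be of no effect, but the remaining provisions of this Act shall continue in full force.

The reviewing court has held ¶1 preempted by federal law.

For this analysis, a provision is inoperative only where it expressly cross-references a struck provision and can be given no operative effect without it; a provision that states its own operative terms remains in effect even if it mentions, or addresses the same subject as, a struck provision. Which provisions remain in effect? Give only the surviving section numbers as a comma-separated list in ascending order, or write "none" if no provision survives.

2, 5, 9

¶1 is struck. ¶3 operates only by reference to ¶1, so it falls with ¶1. The only function of ¶4 is the emergency suspension of ¶1, so it cannot stand once ¶1 is removed. ¶6 merely fixes the civil penalty for violating ¶1; with ¶1 gone it has nothing to operate on and falls away. ¶7 has no operative effect of its own apart from ¶1 and is therefore inoperative. ¶5 mentions ¶4 but its own obligation stands independently of ¶4, so ¶5 is not affected. ¶9 declares ¶1, ¶3, and ¶8 mutually dependent; since one of them has fallen, all of them are of no effect. That brings down ¶8 as well. The remainder continues in force under ¶9. That leaves ¶2, ¶5, and ¶9 in effect.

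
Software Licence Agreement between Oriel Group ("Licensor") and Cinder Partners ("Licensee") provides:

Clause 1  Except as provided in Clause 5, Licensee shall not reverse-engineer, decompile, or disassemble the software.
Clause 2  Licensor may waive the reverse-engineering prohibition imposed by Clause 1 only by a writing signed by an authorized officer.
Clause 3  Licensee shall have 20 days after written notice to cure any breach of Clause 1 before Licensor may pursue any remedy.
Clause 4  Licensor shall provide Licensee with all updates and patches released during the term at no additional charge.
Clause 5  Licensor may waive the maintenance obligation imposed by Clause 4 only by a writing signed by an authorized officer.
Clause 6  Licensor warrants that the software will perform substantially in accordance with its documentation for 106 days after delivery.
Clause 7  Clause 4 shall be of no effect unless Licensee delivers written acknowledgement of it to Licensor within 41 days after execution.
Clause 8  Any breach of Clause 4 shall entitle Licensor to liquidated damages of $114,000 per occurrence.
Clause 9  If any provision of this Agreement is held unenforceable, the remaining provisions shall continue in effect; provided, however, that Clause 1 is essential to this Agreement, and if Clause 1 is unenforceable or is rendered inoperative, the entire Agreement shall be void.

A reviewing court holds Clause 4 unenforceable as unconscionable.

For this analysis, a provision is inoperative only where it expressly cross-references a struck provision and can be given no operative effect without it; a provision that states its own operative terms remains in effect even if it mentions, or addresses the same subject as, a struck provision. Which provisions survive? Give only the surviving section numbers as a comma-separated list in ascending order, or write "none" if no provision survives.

Clause 4 is struck. The only function of Clause 5 is the waiver condition for Clause 4, so it cannot stand once Clause 4 is removed. Clause 7 merely fixes the acknowledgement condition for Clause 4; with Clause 4 gone it has nothing to operate on and falls away. Clause 8 operates only by reference to Clause 4, so it falls with Clause 4. Although Clause 1 refers to Clause 5, its operative terms do not depend on Clause 5, so it remains in effect. Clause 9 makes Clause 1 an essential term, but Clause 1 is unaffected, so the severability proviso in Clause 9 preserves the remaining provisions. That leaves Clause 1, Clause 2, Clause 3, Clause 6, and Clause 9 in effect.

1, 2, 3, 6, 9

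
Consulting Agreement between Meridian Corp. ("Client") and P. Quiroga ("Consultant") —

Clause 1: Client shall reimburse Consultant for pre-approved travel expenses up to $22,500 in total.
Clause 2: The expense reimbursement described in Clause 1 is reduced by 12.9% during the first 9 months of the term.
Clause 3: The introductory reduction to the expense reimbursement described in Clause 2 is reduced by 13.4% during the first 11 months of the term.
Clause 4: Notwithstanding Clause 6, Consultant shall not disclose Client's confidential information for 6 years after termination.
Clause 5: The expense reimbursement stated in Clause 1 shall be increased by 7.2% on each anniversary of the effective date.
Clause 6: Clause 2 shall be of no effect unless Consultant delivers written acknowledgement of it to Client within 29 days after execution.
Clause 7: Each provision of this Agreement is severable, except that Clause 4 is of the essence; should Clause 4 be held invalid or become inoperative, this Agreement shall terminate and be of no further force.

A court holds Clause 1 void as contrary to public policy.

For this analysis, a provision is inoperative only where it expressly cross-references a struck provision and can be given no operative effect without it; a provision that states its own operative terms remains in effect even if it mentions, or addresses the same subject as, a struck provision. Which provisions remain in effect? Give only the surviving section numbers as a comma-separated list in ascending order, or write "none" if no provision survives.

Clause 1 is struck. Clause 2 has no operative effect of its own apart from Clause 1 and is therefore inoperative. The whole of Clause 5 is the escalation of the expense reimbursement, defined by reference to Clause 1, so Clause 5 cannot stand once Clause 1 is removed. Clause 3 has no operative effect of its own apart from Clause 2 and is therefore inoperative. The only function of Clause 6 is the acknowledgement condition for Clause 2, so it cannot stand once Clause 2 is removed. Although Clause 4 refers to Clause 6, its operative terms do not depend on Clause 6, so it remains in effect. Clause 7 makes Clause 4 an essential term, but Clause 4 is unaffected, so the severability proviso in Clause 7 preserves the remaining provisions. Clause 4 and Clause 7 remain in effect.

4, 7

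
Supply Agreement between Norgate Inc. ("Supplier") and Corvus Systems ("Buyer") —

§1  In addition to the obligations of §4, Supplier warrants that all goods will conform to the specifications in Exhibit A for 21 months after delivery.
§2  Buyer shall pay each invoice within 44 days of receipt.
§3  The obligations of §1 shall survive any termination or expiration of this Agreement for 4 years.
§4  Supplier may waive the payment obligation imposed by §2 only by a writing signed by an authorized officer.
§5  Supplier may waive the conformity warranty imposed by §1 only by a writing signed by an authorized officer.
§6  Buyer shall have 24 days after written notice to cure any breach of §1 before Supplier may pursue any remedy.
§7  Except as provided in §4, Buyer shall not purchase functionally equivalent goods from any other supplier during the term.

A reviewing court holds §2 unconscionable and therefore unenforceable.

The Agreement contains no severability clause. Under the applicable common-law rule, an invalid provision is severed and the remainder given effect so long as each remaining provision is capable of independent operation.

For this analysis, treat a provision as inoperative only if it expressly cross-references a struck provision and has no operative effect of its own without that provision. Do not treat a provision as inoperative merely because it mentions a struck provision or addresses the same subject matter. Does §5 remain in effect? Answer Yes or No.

§2 is struck. §4 merely fixes the waiver condition for §2; with §2 gone it has nothing to operate on and falls away. Although §7 refers to §4, its operative terms do not depend on §4, so it remains in effect. Although §1 refers to §4, its operative terms do not depend on §4, so it remains in effect. Under the stated default rule, only provisions that cannot operate independently fall away; the rest are enforced. §1, §3, §5, §6, and §7 remain in effect. §5 is among the surviving provisions, so the answer is yes.

Yes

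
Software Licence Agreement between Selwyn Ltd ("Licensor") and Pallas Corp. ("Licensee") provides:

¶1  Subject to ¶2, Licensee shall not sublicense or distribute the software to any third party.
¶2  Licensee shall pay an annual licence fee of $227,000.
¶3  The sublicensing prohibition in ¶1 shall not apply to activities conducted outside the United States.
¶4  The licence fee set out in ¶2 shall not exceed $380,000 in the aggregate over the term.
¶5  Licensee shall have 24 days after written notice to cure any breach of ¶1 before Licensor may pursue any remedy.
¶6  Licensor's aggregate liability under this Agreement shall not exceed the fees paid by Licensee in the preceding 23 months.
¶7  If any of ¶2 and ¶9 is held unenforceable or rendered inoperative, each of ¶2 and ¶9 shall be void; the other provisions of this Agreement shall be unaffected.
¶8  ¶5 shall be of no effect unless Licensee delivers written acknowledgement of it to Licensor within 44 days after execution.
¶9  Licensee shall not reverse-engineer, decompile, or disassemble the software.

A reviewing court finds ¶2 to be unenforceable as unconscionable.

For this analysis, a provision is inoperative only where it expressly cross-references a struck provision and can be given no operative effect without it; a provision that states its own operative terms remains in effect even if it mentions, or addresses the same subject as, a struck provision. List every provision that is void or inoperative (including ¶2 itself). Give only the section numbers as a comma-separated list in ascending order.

¶2 is struck. The whole of ¶4 is the aggregate cap on the licence fee, defined by reference to ¶2, so ¶4 cannot stand once ¶2 is removed. ¶1 mentions ¶2 but its own obligation stands independently of ¶2, so ¶1 is not affected. ¶7 declares ¶2 and ¶9 mutually dependent; since one of them has fallen, all of them are of no effect. That brings down ¶9 as well. The remainder continues in force under ¶7. ¶1, ¶3, ¶5, ¶6, ¶7, and ¶8 remain in effect.

2, 4, 9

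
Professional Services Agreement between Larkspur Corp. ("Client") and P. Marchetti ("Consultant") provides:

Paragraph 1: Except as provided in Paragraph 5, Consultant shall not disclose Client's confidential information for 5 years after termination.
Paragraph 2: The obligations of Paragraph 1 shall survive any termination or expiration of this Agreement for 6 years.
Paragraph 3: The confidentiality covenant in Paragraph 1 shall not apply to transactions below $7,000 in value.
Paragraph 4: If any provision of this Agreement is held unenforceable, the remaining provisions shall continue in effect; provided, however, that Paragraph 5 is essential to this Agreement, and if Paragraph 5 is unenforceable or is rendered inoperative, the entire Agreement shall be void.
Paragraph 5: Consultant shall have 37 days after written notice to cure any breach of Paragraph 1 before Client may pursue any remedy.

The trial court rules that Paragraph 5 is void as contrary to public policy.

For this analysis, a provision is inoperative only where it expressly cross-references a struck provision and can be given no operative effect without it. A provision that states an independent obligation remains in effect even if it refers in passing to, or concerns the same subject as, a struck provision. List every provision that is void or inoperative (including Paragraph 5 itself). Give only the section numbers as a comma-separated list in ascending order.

1, 2, 3, 4, 5

Paragraph 5 is struck. No other provision's operative terms depend on Paragraph 5. Paragraph 4 makes Paragraph 5 an essential term, and Paragraph 5 is the provision held invalid; under Paragraph 4, the entire Agreement is therefore void. No provision of the Agreement survives.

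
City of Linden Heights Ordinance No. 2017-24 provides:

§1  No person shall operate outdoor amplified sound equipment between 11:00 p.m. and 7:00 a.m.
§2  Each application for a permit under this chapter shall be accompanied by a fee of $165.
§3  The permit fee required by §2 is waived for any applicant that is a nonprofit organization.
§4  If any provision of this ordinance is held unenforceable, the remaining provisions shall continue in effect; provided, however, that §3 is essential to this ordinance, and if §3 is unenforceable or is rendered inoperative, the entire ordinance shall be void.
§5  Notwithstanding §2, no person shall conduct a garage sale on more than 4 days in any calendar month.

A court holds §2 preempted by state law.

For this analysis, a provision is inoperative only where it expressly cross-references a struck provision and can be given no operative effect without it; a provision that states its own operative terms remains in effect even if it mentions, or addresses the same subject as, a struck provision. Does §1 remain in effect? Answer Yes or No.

§2 is struck. §3 has no operative effect of its own apart from §2 and is therefore inoperative. §4 makes §3 an essential term, and §3 has been rendered inoperative by the cascade; under §4, the entire ordinance is therefore void. No provision of the ordinance survives. §1 is among the inoperative provisions, so the answer is no.

No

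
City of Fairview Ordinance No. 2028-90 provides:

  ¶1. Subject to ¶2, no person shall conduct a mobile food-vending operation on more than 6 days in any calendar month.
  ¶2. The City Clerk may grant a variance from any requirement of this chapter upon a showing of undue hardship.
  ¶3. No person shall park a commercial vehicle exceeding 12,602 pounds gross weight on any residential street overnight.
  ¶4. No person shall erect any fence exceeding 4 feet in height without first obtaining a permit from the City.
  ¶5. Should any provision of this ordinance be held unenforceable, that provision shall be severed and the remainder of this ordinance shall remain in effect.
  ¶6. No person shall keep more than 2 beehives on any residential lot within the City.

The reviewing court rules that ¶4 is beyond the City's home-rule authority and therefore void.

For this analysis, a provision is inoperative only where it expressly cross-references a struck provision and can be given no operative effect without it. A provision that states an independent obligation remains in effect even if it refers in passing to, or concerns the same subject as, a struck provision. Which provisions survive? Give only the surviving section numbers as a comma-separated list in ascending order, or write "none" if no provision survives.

¶4 is struck. Nothing else in the ordinance is defined by reference to ¶4. ¶5 is a severability clause and preserves every provision that can still be given independent effect. The provisions still in force are ¶1, ¶2, ¶3, ¶5, and ¶6.

1, 2, 3, 5, 6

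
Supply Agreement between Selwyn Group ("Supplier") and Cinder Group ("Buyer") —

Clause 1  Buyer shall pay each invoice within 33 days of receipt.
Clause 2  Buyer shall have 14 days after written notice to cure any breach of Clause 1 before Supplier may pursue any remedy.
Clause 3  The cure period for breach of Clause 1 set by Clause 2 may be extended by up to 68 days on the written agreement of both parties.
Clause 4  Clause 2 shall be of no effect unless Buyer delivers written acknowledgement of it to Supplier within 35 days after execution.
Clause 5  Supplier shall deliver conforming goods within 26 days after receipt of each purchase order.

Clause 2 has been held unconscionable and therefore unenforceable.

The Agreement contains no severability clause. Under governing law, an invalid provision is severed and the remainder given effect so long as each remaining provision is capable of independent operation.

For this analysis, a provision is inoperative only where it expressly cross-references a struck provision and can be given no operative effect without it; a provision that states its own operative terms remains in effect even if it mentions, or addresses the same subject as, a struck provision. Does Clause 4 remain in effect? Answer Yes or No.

Clause 2 is struck. Clause 3 does nothing except set the extension of the cure period for breach of Clause 1 by reference to Clause 2; with Clause 2 gone it has no independent effect and is inoperative. Clause 4 merely fixes the acknowledgement condition for Clause 2; with Clause 2 gone it has nothing to operate on and falls away. Under the stated default rule, only provisions that cannot operate independently fall away; the rest are enforced. Clause 1 and Clause 5 remain in effect. Clause 4 is among the inoperative provisions, so the answer is no.

No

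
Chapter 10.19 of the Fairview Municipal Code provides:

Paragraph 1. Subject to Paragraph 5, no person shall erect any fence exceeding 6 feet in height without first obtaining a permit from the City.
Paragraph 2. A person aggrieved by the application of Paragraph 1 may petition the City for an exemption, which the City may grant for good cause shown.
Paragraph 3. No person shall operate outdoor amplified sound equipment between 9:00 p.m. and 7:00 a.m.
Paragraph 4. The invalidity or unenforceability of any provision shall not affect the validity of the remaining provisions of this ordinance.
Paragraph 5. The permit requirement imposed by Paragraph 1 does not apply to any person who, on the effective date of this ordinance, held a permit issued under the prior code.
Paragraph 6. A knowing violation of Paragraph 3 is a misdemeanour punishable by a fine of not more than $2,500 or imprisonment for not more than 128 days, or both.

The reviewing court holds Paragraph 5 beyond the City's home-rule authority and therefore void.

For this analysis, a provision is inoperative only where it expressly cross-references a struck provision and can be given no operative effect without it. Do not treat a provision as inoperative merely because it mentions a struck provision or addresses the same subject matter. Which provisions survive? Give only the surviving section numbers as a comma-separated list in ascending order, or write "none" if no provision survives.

Paragraph 5 is struck. Although Paragraph 1 refers to Paragraph 5, its operative terms do not depend on Paragraph 5, so it remains in effect. Nothing else in the ordinance is defined by reference to Paragraph 5. Under the severability clause in Paragraph 4, the remaining provisions continue in force. The provisions still in force are Paragraph 1, Paragraph 2, Paragraph 3, Paragraph 4, and Paragraph 6.

1, 2, 3, 4, 6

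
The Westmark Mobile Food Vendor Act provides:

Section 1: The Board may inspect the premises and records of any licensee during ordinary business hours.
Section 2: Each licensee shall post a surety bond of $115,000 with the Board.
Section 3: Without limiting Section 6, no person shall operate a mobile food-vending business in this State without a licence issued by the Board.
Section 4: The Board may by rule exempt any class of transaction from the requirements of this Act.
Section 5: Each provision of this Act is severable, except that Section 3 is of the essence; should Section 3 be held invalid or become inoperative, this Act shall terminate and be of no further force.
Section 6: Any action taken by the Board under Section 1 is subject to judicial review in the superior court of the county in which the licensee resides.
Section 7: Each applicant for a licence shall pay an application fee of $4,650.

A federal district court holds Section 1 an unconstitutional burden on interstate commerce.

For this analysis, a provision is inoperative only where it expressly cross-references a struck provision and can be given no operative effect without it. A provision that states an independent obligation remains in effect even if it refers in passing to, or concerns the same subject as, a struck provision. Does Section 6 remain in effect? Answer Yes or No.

No

Section 1 is struck. Section 6 operates only by reference to Section 1, so it falls with Section 1. Although Section 3 refers to Section 6, its operative terms do not depend on Section 6, so it remains in effect. Section 5 makes Section 3 an essential term, but Section 3 is unaffected, so the severability proviso in Section 5 preserves the remaining provisions. The provisions still in force are Section 2, Section 3, Section 4, Section 5, and Section 7. Section 6 is among the inoperative provisions, so the answer is no.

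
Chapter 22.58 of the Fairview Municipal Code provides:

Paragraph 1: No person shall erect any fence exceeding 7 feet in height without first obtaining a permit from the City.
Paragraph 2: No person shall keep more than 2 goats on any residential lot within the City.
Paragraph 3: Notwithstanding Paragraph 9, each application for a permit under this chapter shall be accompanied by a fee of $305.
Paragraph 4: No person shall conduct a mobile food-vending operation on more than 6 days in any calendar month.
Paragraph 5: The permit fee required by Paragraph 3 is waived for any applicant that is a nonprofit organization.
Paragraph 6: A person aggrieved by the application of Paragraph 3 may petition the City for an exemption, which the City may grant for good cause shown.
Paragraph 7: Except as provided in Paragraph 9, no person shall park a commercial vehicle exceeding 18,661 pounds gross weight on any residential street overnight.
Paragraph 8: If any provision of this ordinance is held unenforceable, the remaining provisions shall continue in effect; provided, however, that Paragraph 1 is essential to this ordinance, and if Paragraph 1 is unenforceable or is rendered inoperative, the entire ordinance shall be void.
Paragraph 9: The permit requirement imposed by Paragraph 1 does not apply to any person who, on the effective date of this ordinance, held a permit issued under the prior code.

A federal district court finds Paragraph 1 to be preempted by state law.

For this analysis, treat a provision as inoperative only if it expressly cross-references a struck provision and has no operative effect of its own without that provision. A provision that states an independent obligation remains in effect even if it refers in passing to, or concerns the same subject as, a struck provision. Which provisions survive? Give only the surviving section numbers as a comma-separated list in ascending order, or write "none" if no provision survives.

Paragraph 1 is struck. Paragraph 9 has no operative effect of its own apart from Paragraph 1 and is therefore inoperative. Paragraph 8 makes Paragraph 1 an essential term, and Paragraph 1 is the provision held invalid; under Paragraph 8, the entire ordinance is therefore void. No provision of the ordinance survives.

none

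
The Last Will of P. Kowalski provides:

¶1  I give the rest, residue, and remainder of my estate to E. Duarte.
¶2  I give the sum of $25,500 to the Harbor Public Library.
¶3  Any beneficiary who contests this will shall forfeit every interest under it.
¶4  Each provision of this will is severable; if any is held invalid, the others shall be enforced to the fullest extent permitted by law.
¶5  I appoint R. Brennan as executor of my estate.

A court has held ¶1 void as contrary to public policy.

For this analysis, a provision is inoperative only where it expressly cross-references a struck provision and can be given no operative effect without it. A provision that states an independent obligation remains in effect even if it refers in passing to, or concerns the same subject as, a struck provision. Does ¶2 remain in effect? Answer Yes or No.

¶1 is struck. No other provision's operative terms depend on ¶1. ¶4 is a severability clause and preserves every provision that can still be given independent effect. ¶2, ¶3, ¶4, and ¶5 remain in effect. ¶2 is among the surviving provisions, so the answer is yes.

Yes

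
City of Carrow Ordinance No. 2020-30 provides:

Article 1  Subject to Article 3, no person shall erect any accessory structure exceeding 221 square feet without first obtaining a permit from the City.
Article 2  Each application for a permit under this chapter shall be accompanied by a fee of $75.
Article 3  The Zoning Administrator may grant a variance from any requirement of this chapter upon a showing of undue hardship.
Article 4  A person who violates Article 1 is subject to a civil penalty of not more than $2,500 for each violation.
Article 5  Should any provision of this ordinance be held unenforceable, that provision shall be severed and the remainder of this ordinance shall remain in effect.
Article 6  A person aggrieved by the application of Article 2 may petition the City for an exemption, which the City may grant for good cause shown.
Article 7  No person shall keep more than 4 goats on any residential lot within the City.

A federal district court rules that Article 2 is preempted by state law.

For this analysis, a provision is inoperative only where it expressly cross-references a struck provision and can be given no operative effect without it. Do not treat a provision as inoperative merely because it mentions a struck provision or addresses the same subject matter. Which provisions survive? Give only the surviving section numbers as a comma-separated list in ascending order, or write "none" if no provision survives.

Article 2 is struck. The only function of Article 6 is the exemption procedure for Article 2, so it cannot stand once Article 2 is removed. Under the severability clause in Article 5, the remaining provisions continue in force. Article 1, Article 3, Article 4, Article 5, and Article 7 remain in effect.

1, 3, 4, 5, 7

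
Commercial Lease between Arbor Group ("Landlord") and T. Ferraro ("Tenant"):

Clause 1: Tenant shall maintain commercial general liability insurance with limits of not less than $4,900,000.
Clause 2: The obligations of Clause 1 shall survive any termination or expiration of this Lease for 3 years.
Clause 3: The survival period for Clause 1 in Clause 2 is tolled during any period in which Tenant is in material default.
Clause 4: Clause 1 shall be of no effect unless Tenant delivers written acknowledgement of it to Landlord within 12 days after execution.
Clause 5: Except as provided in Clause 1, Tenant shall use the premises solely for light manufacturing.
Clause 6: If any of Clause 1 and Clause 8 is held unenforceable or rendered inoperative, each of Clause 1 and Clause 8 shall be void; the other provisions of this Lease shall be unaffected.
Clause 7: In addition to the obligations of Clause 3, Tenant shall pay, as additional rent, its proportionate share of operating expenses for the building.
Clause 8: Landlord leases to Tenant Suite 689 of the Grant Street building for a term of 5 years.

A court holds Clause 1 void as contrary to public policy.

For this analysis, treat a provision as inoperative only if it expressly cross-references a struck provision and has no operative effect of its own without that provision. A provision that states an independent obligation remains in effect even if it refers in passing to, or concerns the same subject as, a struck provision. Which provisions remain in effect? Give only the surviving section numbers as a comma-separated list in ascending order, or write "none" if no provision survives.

5, 6, 7

Clause 1 is struck. Clause 2 merely fixes the survival period for Clause 1; with Clause 1 gone it has nothing to operate on and falls away. Clause 4 merely fixes the acknowledgement condition for Clause 1; with Clause 1 gone it has nothing to operate on and falls away. Clause 3 does nothing except set the tolling of the survival period for Clause 1 by reference to Clause 2; with Clause 2 gone it has no independent effect and is inoperative. Clause 5 mentions Clause 1 but its own obligation stands independently of Clause 1, so Clause 5 is not affected. Although Clause 7 refers to Clause 3, its operative terms do not depend on Clause 3, so it remains in effect. Clause 6 declares Clause 1 and Clause 8 mutually dependent; since one of them has fallen, all of them are of no effect. That brings down Clause 8 as well. The remainder continues in force under Clause 6. That leaves Clause 5, Clause 6, and Clause 7 in effect.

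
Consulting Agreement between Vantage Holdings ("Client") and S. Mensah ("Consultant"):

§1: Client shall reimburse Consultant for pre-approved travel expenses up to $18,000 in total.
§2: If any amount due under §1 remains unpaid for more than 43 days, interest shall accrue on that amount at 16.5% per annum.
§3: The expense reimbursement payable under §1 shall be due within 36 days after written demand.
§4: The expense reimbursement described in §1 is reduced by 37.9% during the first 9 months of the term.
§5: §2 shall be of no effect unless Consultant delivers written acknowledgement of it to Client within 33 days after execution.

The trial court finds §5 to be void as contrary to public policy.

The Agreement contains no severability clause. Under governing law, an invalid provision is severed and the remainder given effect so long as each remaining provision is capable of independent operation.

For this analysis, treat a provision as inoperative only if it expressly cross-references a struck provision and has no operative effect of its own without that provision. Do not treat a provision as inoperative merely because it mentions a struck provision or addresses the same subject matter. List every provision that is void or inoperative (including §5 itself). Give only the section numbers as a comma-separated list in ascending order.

5

§5 is struck. Nothing else in the Agreement is defined by reference to §5. Under the stated default rule, only provisions that cannot operate independently fall away; the rest are enforced. The provisions still in force are §1, §2, §3, and §4.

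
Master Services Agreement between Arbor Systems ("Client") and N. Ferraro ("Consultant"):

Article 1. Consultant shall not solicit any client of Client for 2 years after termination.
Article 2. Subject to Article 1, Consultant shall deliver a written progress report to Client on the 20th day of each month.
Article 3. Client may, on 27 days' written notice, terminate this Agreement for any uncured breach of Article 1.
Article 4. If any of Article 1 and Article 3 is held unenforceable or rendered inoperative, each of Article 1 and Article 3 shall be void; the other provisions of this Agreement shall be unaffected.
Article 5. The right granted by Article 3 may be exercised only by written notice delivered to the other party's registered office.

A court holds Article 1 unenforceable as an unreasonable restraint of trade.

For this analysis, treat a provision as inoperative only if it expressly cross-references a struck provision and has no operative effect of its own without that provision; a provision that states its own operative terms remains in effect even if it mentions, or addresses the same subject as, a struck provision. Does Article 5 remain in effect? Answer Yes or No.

Article 1 is struck. The only function of Article 3 is the termination right for breach of Article 1, so it cannot stand once Article 1 is removed. Article 5 operates only by reference to Article 3, so it falls with Article 3. Article 2 mentions Article 1 but its own obligation stands independently of Article 1, so Article 2 is not affected. Article 4 declares Article 1 and Article 3 mutually dependent; since one of them has fallen, all of them are of no effect. The remainder continues in force under Article 4. That leaves Article 2 and Article 4 in effect. Article 5 is among the inoperative provisions, so the answer is no.

No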